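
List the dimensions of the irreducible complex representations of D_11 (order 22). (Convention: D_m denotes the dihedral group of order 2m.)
Dimensions: 1, 1, 2, 2, 2, 2, 2

Argument: There are 7 irreducibles (= number of conjugacy classes). Their dimensions d_i satisfy sum d_i^2 = |G| = 22: 1 + 1 + 4 + 4 + 4 + 4 + 4 = 22.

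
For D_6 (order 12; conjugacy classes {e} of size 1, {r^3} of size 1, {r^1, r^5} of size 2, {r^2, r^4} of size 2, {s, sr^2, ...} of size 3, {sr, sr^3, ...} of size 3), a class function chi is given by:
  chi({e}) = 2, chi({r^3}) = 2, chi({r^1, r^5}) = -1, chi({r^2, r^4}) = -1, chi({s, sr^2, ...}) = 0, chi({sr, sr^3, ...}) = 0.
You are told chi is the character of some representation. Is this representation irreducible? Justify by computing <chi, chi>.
Irreducible: <chi, chi> = 1.

Proof sketch: <chi, chi> = (1/|G|) sum_C |C| * |chi(C)|^2 = (1/12)[1*|2|^2 + 1*|2|^2 + 2*|-1|^2 + 2*|-1|^2 + 3*|0|^2 + 3*|0|^2]
  = (1/12)[(4) + (4) + (2) + (2) + (0) + (0)] = 12/12 = 1.
A character is irreducible iff <chi, chi> = 1, so this representation is irreducible.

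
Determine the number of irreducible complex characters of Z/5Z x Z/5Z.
25

Derivation: The number of irreducible complex representations of a finite group equals its number of conjugacy classes. Z/5Z x Z/5Z is abelian of order 25, so every element is its own conjugacy class: 25 classes, so Z/5Z x Z/5Z (order 25) has exactly 25 irreducible complex representations.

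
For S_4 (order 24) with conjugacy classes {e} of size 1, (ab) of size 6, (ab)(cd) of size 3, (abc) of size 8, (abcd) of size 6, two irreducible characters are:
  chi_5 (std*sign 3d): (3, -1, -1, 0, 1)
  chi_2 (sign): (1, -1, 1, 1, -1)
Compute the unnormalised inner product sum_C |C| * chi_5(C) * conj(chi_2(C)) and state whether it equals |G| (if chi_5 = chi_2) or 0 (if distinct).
Sum = 0; so <chi_5, chi_2> = 0 (distinct irreducibles are orthogonal).

Proof sketch: Compute term by term over conjugacy classes (|C| * chi_5(C) * conj(chi_2(C))):
  1*(3)*conj(1) + 6*(-1)*conj(-1) + 3*(-1)*conj(1) + 8*(0)*conj(1) + 6*(1)*conj(-1)
  = (3) + (6) + (-3) + (0) + (-6)
  = 0.
Dividing by |G| = 24 gives 0/24 = 0, matching the row-orthogonality relation <chi_5, chi_2> = [chi_5 = chi_2].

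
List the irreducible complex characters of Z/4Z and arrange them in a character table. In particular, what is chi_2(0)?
Character table of Z/4Z (irreps indexed chi_0,...,chi_3 with chi_k(m) = zeta_4^(k*m), zeta_4 = exp(2*pi*i/4)):
  irrep \ class  {0} (size 1)  {1} (size 1)  {2} (size 1)  {3} (size 1)
  chi_0          1             1             1             1           
  chi_1          1             I             -1            -I          
  chi_2          1             -1            1             -1          
  chi_3          1             -I            -1            I           

Spot check: chi_2(0) = zeta_4^(2*0) = zeta_4^0 = 1.

Z/4Z is abelian, so all 4 irreducible complex representations are 1-dimensional. They are given by chi_k(m) = zeta_4^(k*m) for k = 0,...,3. Row orthogonality: sum_m chi_k(m) conj(chi_l(m)) = 4 * [k = l].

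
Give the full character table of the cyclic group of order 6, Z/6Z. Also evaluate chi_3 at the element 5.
Character table of Z/6Z (irreps indexed chi_0,...,chi_5 with chi_k(m) = zeta_6^(k*m), zeta_6 = exp(2*pi*i/6)):
  irrep \ class  {0} (size 1)  {1} (size 1)    {2} (size 1)    {3} (size 1)  {4} (size 1)    {5} (size 1)  
  chi_0          1             1               1               1             1               1             
  chi_1          1             exp(I*pi/3)     exp(2*I*pi/3)   -1            exp(-2*I*pi/3)  exp(-I*pi/3)  
  chi_2          1             exp(2*I*pi/3)   exp(-2*I*pi/3)  1             exp(2*I*pi/3)   exp(-2*I*pi/3)
  chi_3          1             -1              1               -1            1               -1            
  chi_4          1             exp(-2*I*pi/3)  exp(2*I*pi/3)   1             exp(-2*I*pi/3)  exp(2*I*pi/3) 
  chi_5          1             exp(-I*pi/3)    exp(-2*I*pi/3)  -1            exp(2*I*pi/3)   exp(I*pi/3)   

Spot check: chi_3(5) = zeta_6^(3*5) = zeta_6^15 = -1.

Argument: Z/6Z is abelian, so all 6 irreducible complex representations are 1-dimensional. They are given by chi_k(m) = zeta_6^(k*m) for k = 0,...,5. Row orthogonality: sum_m chi_k(m) conj(chi_l(m)) = 6 * [k = l].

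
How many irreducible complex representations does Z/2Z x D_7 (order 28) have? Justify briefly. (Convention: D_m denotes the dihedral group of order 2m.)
10

Proof sketch: The number of irreducible complex representations of a finite group equals its number of conjugacy classes. For a direct product, #classes(G x H) = #classes(G) * #classes(H). Z/2Z has 2 classes (abelian), D_7 has 5 classes, so 2 * 5 = 10, so Z/2Z x D_7 (order 28) has exactly 10 irreducible complex representations.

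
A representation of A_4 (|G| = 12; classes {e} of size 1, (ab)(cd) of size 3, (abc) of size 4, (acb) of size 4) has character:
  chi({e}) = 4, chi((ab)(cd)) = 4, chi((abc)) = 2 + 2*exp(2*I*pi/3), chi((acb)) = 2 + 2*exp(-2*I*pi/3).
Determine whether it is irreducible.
Not irreducible (reducible): <chi, chi> = 8 > 1.

Derivation: <chi, chi> = (1/|G|) sum_C |C| * |chi(C)|^2 = (1/12)[1*|4|^2 + 3*|4|^2 + 4*|2 + 2*exp(2*I*pi/3)|^2 + 4*|2 + 2*exp(-2*I*pi/3)|^2]
  = (1/12)[(16) + (48) + (16) + (16)] = 96/12 = 8.
(Exp terms are combined using exp(i*s)*conj(exp(i*t)) = exp(i*(s-t)), and sums of them are collapsed using the identity that for every m > 1 the m distinct m-th roots of unity sum to 0, e.g. 1 + exp(2*I*pi/3) + exp(-2*I*pi/3) = 0.)
A character is irreducible iff <chi, chi> = 1, so this representation is reducible.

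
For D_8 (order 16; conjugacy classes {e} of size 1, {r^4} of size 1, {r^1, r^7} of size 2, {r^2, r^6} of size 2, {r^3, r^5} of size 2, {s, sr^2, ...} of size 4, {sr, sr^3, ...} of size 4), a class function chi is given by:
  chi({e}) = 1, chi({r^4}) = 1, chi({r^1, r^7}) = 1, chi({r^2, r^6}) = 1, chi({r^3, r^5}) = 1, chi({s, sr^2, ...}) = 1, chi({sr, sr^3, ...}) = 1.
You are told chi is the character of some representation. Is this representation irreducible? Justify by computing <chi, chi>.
Irreducible: <chi, chi> = 1.

<chi, chi> = (1/|G|) sum_C |C| * |chi(C)|^2 = (1/16)[1*|1|^2 + 1*|1|^2 + 2*|1|^2 + 2*|1|^2 + 2*|1|^2 + 4*|1|^2 + 4*|1|^2]
  = (1/16)[(1) + (1) + (2) + (2) + (2) + (4) + (4)] = 16/16 = 1.
A character is irreducible iff <chi, chi> = 1, so this representation is irreducible.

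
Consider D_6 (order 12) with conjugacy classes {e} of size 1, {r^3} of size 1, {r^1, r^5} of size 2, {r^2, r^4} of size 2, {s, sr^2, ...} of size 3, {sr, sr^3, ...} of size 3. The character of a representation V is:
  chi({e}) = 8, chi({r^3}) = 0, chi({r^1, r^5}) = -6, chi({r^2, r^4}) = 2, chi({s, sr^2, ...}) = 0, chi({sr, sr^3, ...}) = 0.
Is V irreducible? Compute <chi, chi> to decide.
Not irreducible (reducible): <chi, chi> = 12 > 1.

<chi, chi> = (1/|G|) sum_C |C| * |chi(C)|^2 = (1/12)[1*|8|^2 + 1*|0|^2 + 2*|-6|^2 + 2*|2|^2 + 3*|0|^2 + 3*|0|^2]
  = (1/12)[(64) + (0) + (72) + (8) + (0) + (0)] = 144/12 = 12.
A character is irreducible iff <chi, chi> = 1, so this representation is reducible.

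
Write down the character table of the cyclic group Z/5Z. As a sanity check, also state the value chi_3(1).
Character table of Z/5Z (irreps indexed chi_0,...,chi_4 with chi_k(m) = zeta_5^(k*m), zeta_5 = exp(2*pi*i/5)):
  irrep \ class  {0} (size 1)  {1} (size 1)    {2} (size 1)    {3} (size 1)    {4} (size 1)  
  chi_0          1             1               1               1               1             
  chi_1          1             exp(2*I*pi/5)   exp(4*I*pi/5)   exp(-4*I*pi/5)  exp(-2*I*pi/5)
  chi_2          1             exp(4*I*pi/5)   exp(-2*I*pi/5)  exp(2*I*pi/5)   exp(-4*I*pi/5)
  chi_3          1             exp(-4*I*pi/5)  exp(2*I*pi/5)   exp(-2*I*pi/5)  exp(4*I*pi/5) 
  chi_4          1             exp(-2*I*pi/5)  exp(-4*I*pi/5)  exp(4*I*pi/5)   exp(2*I*pi/5) 

Spot check: chi_3(1) = zeta_5^(3*1) = zeta_5^3 = exp(-4*I*pi/5).

Z/5Z is abelian, so all 5 irreducible complex representations are 1-dimensional. They are given by chi_k(m) = zeta_5^(k*m) for k = 0,...,4. Row orthogonality: sum_m chi_k(m) conj(chi_l(m)) = 5 * [k = l].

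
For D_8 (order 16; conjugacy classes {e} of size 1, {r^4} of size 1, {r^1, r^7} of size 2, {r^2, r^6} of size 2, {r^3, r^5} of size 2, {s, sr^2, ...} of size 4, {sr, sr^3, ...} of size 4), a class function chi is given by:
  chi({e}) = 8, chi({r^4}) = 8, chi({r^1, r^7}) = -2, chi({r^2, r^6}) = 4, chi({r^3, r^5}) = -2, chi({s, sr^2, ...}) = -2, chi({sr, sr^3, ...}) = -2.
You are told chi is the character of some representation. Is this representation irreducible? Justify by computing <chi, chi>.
Not irreducible (reducible): <chi, chi> = 13 > 1.

Solution. <chi, chi> = (1/|G|) sum_C |C| * |chi(C)|^2 = (1/16)[1*|8|^2 + 1*|8|^2 + 2*|-2|^2 + 2*|4|^2 + 2*|-2|^2 + 4*|-2|^2 + 4*|-2|^2]
  = (1/16)[(64) + (64) + (8) + (32) + (8) + (16) + (16)] = 208/16 = 13.
A character is irreducible iff <chi, chi> = 1, so this representation is reducible.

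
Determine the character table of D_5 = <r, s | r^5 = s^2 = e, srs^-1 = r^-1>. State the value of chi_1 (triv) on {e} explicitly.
Conjugacy classes: {e} of size 1, {r^1, r^4} of size 2, {r^2, r^3} of size 2, {s, sr, ..., sr^4} of size 5.
Character table:
  irrep \ class              {e} (size 1)  {r^1, r^4} (size 2)  {r^2, r^3} (size 2)  {s, sr, ..., sr^4} (size 5)
  chi_1 (triv)               1             1                    1                    1                          
  chi_2 (sign: r->1, s->-1)  1             1                    1                    -1                         
  chi_3 (2d, j=1)            2             -1/2 + sqrt(5)/2     -sqrt(5)/2 - 1/2     0                          
  chi_4 (2d, j=2)            2             -sqrt(5)/2 - 1/2     -1/2 + sqrt(5)/2     0                          

Spot check: chi_1 (triv) on {e} = 1.

Explanation: D_5 has order 2*5 = 10 with 4 conjugacy classes, hence 4 irreducibles. Sum of squared dims 1 + 1 + 4 + 4 = 10 = |G|. Linear characters come from the abelianisation; the 2-dimensional irreps have character r^k -> 2*cos(2*pi*j*k/5), reflections -> 0.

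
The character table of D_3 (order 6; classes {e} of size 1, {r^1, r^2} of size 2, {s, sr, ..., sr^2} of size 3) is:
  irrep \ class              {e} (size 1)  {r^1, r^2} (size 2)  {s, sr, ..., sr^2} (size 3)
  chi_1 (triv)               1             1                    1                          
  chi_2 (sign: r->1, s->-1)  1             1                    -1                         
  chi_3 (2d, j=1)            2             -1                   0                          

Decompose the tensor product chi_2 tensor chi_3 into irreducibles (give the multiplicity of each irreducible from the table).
chi_2 tensor chi_3 = chi_3 (all other irreducibles have multiplicity 0).

Proof sketch: The character of a tensor product is the pointwise product (chi_2 * chi_3)(C) = chi_2(C) * chi_3(C):
  {e}: (1)*(2), {r^1, r^2}: (1)*(-1), {s, sr, ..., sr^2}: (-1)*(0)
so (chi_2 * chi_3) takes values
  {e} -> 2, {r^1, r^2} -> -1, {s, sr, ..., sr^2} -> 0.
Now take the inner product of this character with each irreducible chi from the table, <chi_2*chi_3, chi> = (1/6) sum_C |C| (chi_2*chi_3)(C) conj(chi(C)):
  <chi_2*chi_3, chi_1> = (1/6)[1*(2)*conj(1) + 2*(-1)*conj(1) + 3*(0)*conj(1)]
      = (1/6)[(2) + (-2) + (0)] = 0/6 = 0
  <chi_2*chi_3, chi_2> = (1/6)[1*(2)*conj(1) + 2*(-1)*conj(1) + 3*(0)*conj(-1)]
      = (1/6)[(2) + (-2) + (0)] = 0/6 = 0
  <chi_2*chi_3, chi_3> = (1/6)[1*(2)*conj(2) + 2*(-1)*conj(-1) + 3*(0)*conj(0)]
      = (1/6)[(4) + (2) + (0)] = 6/6 = 1
Hence the multiplicities are chi_3: 1. Dimension check: dim(chi_2)*dim(chi_3) = 1*2 = 2 and sum (mult * dim) = 1*2 = 2.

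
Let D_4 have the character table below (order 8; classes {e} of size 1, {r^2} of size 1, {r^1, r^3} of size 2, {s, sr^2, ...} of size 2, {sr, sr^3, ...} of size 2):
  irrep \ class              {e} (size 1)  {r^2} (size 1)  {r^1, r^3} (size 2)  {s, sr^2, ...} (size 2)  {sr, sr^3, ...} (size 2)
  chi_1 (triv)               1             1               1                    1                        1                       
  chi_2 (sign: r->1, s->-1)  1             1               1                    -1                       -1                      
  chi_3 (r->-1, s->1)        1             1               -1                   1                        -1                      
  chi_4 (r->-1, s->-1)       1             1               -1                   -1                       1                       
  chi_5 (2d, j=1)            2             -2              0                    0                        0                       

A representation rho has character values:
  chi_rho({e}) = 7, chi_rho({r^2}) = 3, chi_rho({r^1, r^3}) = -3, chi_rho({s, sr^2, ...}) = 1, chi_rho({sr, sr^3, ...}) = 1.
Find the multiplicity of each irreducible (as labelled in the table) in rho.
Multiplicities: chi_1: 1, chi_2: 0, chi_3: 2, chi_4: 2, chi_5: 1.

Working: Use <chi_rho, chi> = (1/|G|) sum_C |C| * chi_rho(C) * conj(chi(C)) with |G| = 8 for each irreducible chi in the table:
  <chi_rho, chi_1> = (1/8)[1*(7)*conj(1) + 1*(3)*conj(1) + 2*(-3)*conj(1) + 2*(1)*conj(1) + 2*(1)*conj(1)]
      = (1/8)[(7) + (3) + (-6) + (2) + (2)] = 8/8 = 1
  <chi_rho, chi_2> = (1/8)[1*(7)*conj(1) + 1*(3)*conj(1) + 2*(-3)*conj(1) + 2*(1)*conj(-1) + 2*(1)*conj(-1)]
      = (1/8)[(7) + (3) + (-6) + (-2) + (-2)] = 0/8 = 0
  <chi_rho, chi_3> = (1/8)[1*(7)*conj(1) + 1*(3)*conj(1) + 2*(-3)*conj(-1) + 2*(1)*conj(1) + 2*(1)*conj(-1)]
      = (1/8)[(7) + (3) + (6) + (2) + (-2)] = 16/8 = 2
  <chi_rho, chi_4> = (1/8)[1*(7)*conj(1) + 1*(3)*conj(1) + 2*(-3)*conj(-1) + 2*(1)*conj(-1) + 2*(1)*conj(1)]
      = (1/8)[(7) + (3) + (6) + (-2) + (2)] = 16/8 = 2
  <chi_rho, chi_5> = (1/8)[1*(7)*conj(2) + 1*(3)*conj(-2) + 2*(-3)*conj(0) + 2*(1)*conj(0) + 2*(1)*conj(0)]
      = (1/8)[(14) + (-6) + (0) + (0) + (0)] = 8/8 = 1
Dimension check: dim(rho) = sum (mult * dim) = 1*1 + 0*1 + 2*1 + 2*1 + 1*2 = 7 = chi_rho(e) = 7.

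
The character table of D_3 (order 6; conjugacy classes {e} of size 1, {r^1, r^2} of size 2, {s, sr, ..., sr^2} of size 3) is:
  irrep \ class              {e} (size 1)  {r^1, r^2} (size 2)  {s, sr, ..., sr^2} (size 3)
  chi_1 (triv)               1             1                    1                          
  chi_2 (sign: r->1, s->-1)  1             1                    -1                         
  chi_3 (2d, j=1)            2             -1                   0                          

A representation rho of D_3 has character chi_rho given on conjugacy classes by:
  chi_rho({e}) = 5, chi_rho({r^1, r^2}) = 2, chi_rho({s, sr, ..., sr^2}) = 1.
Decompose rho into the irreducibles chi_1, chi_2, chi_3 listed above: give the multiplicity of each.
Multiplicities: chi_1: 2, chi_2: 1, chi_3: 1.

Proof sketch: Use <chi_rho, chi> = (1/|G|) sum_C |C| * chi_rho(C) * conj(chi(C)) with |G| = 6 for each irreducible chi in the table:
  <chi_rho, chi_1> = (1/6)[1*(5)*conj(1) + 2*(2)*conj(1) + 3*(1)*conj(1)]
      = (1/6)[(5) + (4) + (3)] = 12/6 = 2
  <chi_rho, chi_2> = (1/6)[1*(5)*conj(1) + 2*(2)*conj(1) + 3*(1)*conj(-1)]
      = (1/6)[(5) + (4) + (-3)] = 6/6 = 1
  <chi_rho, chi_3> = (1/6)[1*(5)*conj(2) + 2*(2)*conj(-1) + 3*(1)*conj(0)]
      = (1/6)[(10) + (-4) + (0)] = 6/6 = 1
Dimension check: dim(rho) = sum (mult * dim) = 2*1 + 1*1 + 1*2 = 5 = chi_rho(e) = 5.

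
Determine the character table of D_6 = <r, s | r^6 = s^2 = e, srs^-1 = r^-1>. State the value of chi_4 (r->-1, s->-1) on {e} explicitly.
Conjugacy classes: {e} of size 1, {r^3} of size 1, {r^1, r^5} of size 2, {r^2, r^4} of size 2, {s, sr^2, ...} of size 3, {sr, sr^3, ...} of size 3.
Character table:
  irrep \ class              {e} (size 1)  {r^3} (size 1)  {r^1, r^5} (size 2)  {r^2, r^4} (size 2)  {s, sr^2, ...} (size 3)  {sr, sr^3, ...} (size 3)
  chi_1 (triv)               1             1               1                    1                    1                        1                       
  chi_2 (sign: r->1, s->-1)  1             1               1                    1                    -1                       -1                      
  chi_3 (r->-1, s->1)        1             -1              -1                   1                    1                        -1                      
  chi_4 (r->-1, s->-1)       1             -1              -1                   1                    -1                       1                       
  chi_5 (2d, j=1)            2             -2              1                    -1                   0                        0                       
  chi_6 (2d, j=2)            2             2               -1                   -1                   0                        0                       

Spot check: chi_4 (r->-1, s->-1) on {e} = 1.

Proof sketch: D_6 has order 2*6 = 12 with 6 conjugacy classes, hence 6 irreducibles. Sum of squared dims 1 + 1 + 1 + 1 + 4 + 4 = 12 = |G|. Linear characters come from the abelianisation; the 2-dimensional irreps have character r^k -> 2*cos(2*pi*j*k/6), reflections -> 0.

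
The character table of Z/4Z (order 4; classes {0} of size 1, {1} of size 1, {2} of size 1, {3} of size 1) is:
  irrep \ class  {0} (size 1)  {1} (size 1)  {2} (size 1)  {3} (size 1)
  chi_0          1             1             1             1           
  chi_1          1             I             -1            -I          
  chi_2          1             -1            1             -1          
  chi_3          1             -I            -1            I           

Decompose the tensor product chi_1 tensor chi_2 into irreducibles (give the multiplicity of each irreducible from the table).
chi_1 tensor chi_2 = chi_3 (all other irreducibles have multiplicity 0).

Proof sketch: The character of a tensor product is the pointwise product (chi_1 * chi_2)(C) = chi_1(C) * chi_2(C):
  {0}: (1)*(1), {1}: (I)*(-1), {2}: (-1)*(1), {3}: (-I)*(-1)
so (chi_1 * chi_2) takes values
  {0} -> 1, {1} -> -I, {2} -> -1, {3} -> I.
Now take the inner product of this character with each irreducible chi from the table, <chi_1*chi_2, chi> = (1/4) sum_C |C| (chi_1*chi_2)(C) conj(chi(C)):
  <chi_1*chi_2, chi_0> = (1/4)[1*(1)*conj(1) + 1*(-I)*conj(1) + 1*(-1)*conj(1) + 1*(I)*conj(1)]
      = (1/4)[(1) + (-I) + (-1) + (I)] = 0/4 = 0
  <chi_1*chi_2, chi_1> = (1/4)[1*(1)*conj(1) + 1*(-I)*conj(I) + 1*(-1)*conj(-1) + 1*(I)*conj(-I)]
      = (1/4)[(1) + (-1) + (1) + (-1)] = 0/4 = 0
  <chi_1*chi_2, chi_2> = (1/4)[1*(1)*conj(1) + 1*(-I)*conj(-1) + 1*(-1)*conj(1) + 1*(I)*conj(-1)]
      = (1/4)[(1) + (I) + (-1) + (-I)] = 0/4 = 0
  <chi_1*chi_2, chi_3> = (1/4)[1*(1)*conj(1) + 1*(-I)*conj(-I) + 1*(-1)*conj(-1) + 1*(I)*conj(I)]
      = (1/4)[(1) + (1) + (1) + (1)] = 4/4 = 1
(Exp terms are combined using exp(i*s)*conj(exp(i*t)) = exp(i*(s-t)), and sums of them are collapsed using the identity that for every m > 1 the m distinct m-th roots of unity sum to 0, e.g. 1 + exp(2*I*pi/3) + exp(-2*I*pi/3) = 0.)
Hence the multiplicities are chi_3: 1. Dimension check: dim(chi_1)*dim(chi_2) = 1*1 = 1 and sum (mult * dim) = 1*1 = 1.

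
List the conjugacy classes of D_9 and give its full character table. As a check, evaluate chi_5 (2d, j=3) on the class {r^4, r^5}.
Conjugacy classes: {e} of size 1, {r^1, r^8} of size 2, {r^2, r^7} of size 2, {r^3, r^6} of size 2, {r^4, r^5} of size 2, {s, sr, ..., sr^8} of size 9.
Character table:
  irrep \ class              {e} (size 1)  {r^1, r^8} (size 2)  {r^2, r^7} (size 2)  {r^3, r^6} (size 2)  {r^4, r^5} (size 2)  {s, sr, ..., sr^8} (size 9)
  chi_1 (triv)               1             1                    1                    1                    1                    1                          
  chi_2 (sign: r->1, s->-1)  1             1                    1                    1                    1                    -1                         
  chi_3 (2d, j=1)            2             2*cos(2*pi/9)        2*cos(4*pi/9)        -1                   -2*cos(pi/9)         0                          
  chi_4 (2d, j=2)            2             2*cos(4*pi/9)        -2*cos(pi/9)         -1                   2*cos(2*pi/9)        0                          
  chi_5 (2d, j=3)            2             -1                   -1                   2                    -1                   0                          
  chi_6 (2d, j=4)            2             -2*cos(pi/9)         2*cos(2*pi/9)        -1                   2*cos(4*pi/9)        0                          

Spot check: chi_5 (2d, j=3) on {r^4, r^5} = -1.

Solution. D_9 has order 2*9 = 18 with 6 conjugacy classes, hence 6 irreducibles. Sum of squared dims 1 + 1 + 4 + 4 + 4 + 4 = 18 = |G|. Linear characters come from the abelianisation; the 2-dimensional irreps have character r^k -> 2*cos(2*pi*j*k/9), reflections -> 0.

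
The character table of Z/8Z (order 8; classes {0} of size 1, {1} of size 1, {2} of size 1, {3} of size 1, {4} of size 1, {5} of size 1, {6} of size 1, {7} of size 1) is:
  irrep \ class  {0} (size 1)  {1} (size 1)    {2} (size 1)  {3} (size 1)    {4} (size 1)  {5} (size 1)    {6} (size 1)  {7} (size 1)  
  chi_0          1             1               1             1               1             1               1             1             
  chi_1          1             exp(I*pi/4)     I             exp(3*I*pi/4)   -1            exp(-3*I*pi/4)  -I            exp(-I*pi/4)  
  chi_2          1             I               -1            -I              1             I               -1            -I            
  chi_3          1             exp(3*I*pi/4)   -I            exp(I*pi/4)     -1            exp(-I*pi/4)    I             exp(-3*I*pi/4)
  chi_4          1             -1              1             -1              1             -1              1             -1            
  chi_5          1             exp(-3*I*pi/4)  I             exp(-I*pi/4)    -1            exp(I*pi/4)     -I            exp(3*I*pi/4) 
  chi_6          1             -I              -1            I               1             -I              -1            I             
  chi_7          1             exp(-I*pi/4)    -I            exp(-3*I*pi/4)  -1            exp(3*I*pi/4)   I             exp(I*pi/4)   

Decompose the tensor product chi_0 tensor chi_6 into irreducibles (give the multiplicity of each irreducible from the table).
chi_0 tensor chi_6 = chi_6 (all other irreducibles have multiplicity 0).

Why: The character of a tensor product is the pointwise product (chi_0 * chi_6)(C) = chi_0(C) * chi_6(C):
  {0}: (1)*(1), {1}: (1)*(-I), {2}: (1)*(-1), {3}: (1)*(I), {4}: (1)*(1), {5}: (1)*(-I), {6}: (1)*(-1), {7}: (1)*(I)
so (chi_0 * chi_6) takes values
  {0} -> 1, {1} -> -I, {2} -> -1, {3} -> I, {4} -> 1, {5} -> -I, {6} -> -1, {7} -> I.
Now take the inner product of this character with each irreducible chi from the table, <chi_0*chi_6, chi> = (1/8) sum_C |C| (chi_0*chi_6)(C) conj(chi(C)):
  <chi_0*chi_6, chi_0> = (1/8)[1*(1)*conj(1) + 1*(-I)*conj(1) + 1*(-1)*conj(1) + 1*(I)*conj(1) + 1*(1)*conj(1) + 1*(-I)*conj(1) + 1*(-1)*conj(1) + 1*(I)*conj(1)]
      = (1/8)[(1) + (-I) + (-1) + (I) + (1) + (-I) + (-1) + (I)] = 0/8 = 0
  <chi_0*chi_6, chi_1> = (1/8)[1*(1)*conj(1) + 1*(-I)*conj(exp(I*pi/4)) + 1*(-1)*conj(I) + 1*(I)*conj(exp(3*I*pi/4)) + 1*(1)*conj(-1) + 1*(-I)*conj(exp(-3*I*pi/4)) + 1*(-1)*conj(-I) + 1*(I)*conj(exp(-I*pi/4))]
      = (1/8)[(1) + (-exp(I*pi/4)) + (I) + (exp(-I*pi/4)) + (-1) + (-exp(-3*I*pi/4)) + (-I) + (exp(3*I*pi/4))] = 0/8 = 0
  <chi_0*chi_6, chi_2> = (1/8)[1*(1)*conj(1) + 1*(-I)*conj(I) + 1*(-1)*conj(-1) + 1*(I)*conj(-I) + 1*(1)*conj(1) + 1*(-I)*conj(I) + 1*(-1)*conj(-1) + 1*(I)*conj(-I)]
      = (1/8)[(1) + (-1) + (1) + (-1) + (1) + (-1) + (1) + (-1)] = 0/8 = 0
  <chi_0*chi_6, chi_3> = (1/8)[1*(1)*conj(1) + 1*(-I)*conj(exp(3*I*pi/4)) + 1*(-1)*conj(-I) + 1*(I)*conj(exp(I*pi/4)) + 1*(1)*conj(-1) + 1*(-I)*conj(exp(-I*pi/4)) + 1*(-1)*conj(I) + 1*(I)*conj(exp(-3*I*pi/4))]
      = (1/8)[(1) + (-exp(-I*pi/4)) + (-I) + (exp(I*pi/4)) + (-1) + (-exp(3*I*pi/4)) + (I) + (exp(-3*I*pi/4))] = 0/8 = 0
  <chi_0*chi_6, chi_4> = (1/8)[1*(1)*conj(1) + 1*(-I)*conj(-1) + 1*(-1)*conj(1) + 1*(I)*conj(-1) + 1*(1)*conj(1) + 1*(-I)*conj(-1) + 1*(-1)*conj(1) + 1*(I)*conj(-1)]
      = (1/8)[(1) + (I) + (-1) + (-I) + (1) + (I) + (-1) + (-I)] = 0/8 = 0
  <chi_0*chi_6, chi_5> = (1/8)[1*(1)*conj(1) + 1*(-I)*conj(exp(-3*I*pi/4)) + 1*(-1)*conj(I) + 1*(I)*conj(exp(-I*pi/4)) + 1*(1)*conj(-1) + 1*(-I)*conj(exp(I*pi/4)) + 1*(-1)*conj(-I) + 1*(I)*conj(exp(3*I*pi/4))]
      = (1/8)[(1) + (-exp(-3*I*pi/4)) + (I) + (exp(3*I*pi/4)) + (-1) + (-exp(I*pi/4)) + (-I) + (exp(-I*pi/4))] = 0/8 = 0
  <chi_0*chi_6, chi_6> = (1/8)[1*(1)*conj(1) + 1*(-I)*conj(-I) + 1*(-1)*conj(-1) + 1*(I)*conj(I) + 1*(1)*conj(1) + 1*(-I)*conj(-I) + 1*(-1)*conj(-1) + 1*(I)*conj(I)]
      = (1/8)[(1) + (1) + (1) + (1) + (1) + (1) + (1) + (1)] = 8/8 = 1
  <chi_0*chi_6, chi_7> = (1/8)[1*(1)*conj(1) + 1*(-I)*conj(exp(-I*pi/4)) + 1*(-1)*conj(-I) + 1*(I)*conj(exp(-3*I*pi/4)) + 1*(1)*conj(-1) + 1*(-I)*conj(exp(3*I*pi/4)) + 1*(-1)*conj(I) + 1*(I)*conj(exp(I*pi/4))]
      = (1/8)[(1) + (-exp(3*I*pi/4)) + (-I) + (exp(-3*I*pi/4)) + (-1) + (-exp(-I*pi/4)) + (I) + (exp(I*pi/4))] = 0/8 = 0
(Exp terms are combined using exp(i*s)*conj(exp(i*t)) = exp(i*(s-t)), and sums of them are collapsed using the identity that for every m > 1 the m distinct m-th roots of unity sum to 0, e.g. 1 + exp(2*I*pi/3) + exp(-2*I*pi/3) = 0.)
Hence the multiplicities are chi_6: 1. Dimension check: dim(chi_0)*dim(chi_6) = 1*1 = 1 and sum (mult * dim) = 1*1 = 1.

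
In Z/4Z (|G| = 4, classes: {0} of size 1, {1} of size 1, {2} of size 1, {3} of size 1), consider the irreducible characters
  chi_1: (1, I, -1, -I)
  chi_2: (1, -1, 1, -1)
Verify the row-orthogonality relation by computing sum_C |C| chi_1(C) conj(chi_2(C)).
Sum = 0; so <chi_1, chi_2> = 0 (distinct irreducibles are orthogonal).

Explanation: Compute term by term over conjugacy classes (|C| * chi_1(C) * conj(chi_2(C))):
  1*(1)*conj(1) + 1*(I)*conj(-1) + 1*(-1)*conj(1) + 1*(-I)*conj(-1)
  = (1) + (-I) + (-1) + (I)
  = 0.
(Exp terms are combined using exp(i*s)*conj(exp(i*t)) = exp(i*(s-t)), and sums of them are collapsed using the identity that for every m > 1 the m distinct m-th roots of unity sum to 0, e.g. 1 + exp(2*I*pi/3) + exp(-2*I*pi/3) = 0.)
Dividing by |G| = 4 gives 0/4 = 0, matching the row-orthogonality relation <chi_1, chi_2> = [chi_1 = chi_2].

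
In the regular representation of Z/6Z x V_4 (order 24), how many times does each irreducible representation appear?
Each irreducible V_i of dimension d_i appears with multiplicity d_i, i.e. rho_reg = (direct sum over all irreducibles V_i) d_i V_i. The irreducible dimensions for Z/6Z x V_4 are 1, 1, 1, 1, 1, 1, 1, 1, 1, 1, 1, 1, 1, 1, 1, 1, 1, 1, 1, 1, 1, 1, 1, 1: 24 irreducibles of dimension 1, each with multiplicity 1. Total dimension 24*1*1 = 24 = |G|.

General theorem: in the regular representation of a finite group G, each irreducible appears with multiplicity equal to its dimension. Check: dim(rho_reg) = sum d_i^2 = 1 + 1 + 1 + 1 + 1 + 1 + 1 + 1 + 1 + 1 + 1 + 1 + 1 + 1 + 1 + 1 + 1 + 1 + 1 + 1 + 1 + 1 + 1 + 1 = 24 = |G|.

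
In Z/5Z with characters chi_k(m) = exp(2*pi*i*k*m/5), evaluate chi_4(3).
chi_4(3) = zeta_5^12 = exp(4*I*pi/5)

chi_4(3) = zeta_5^(4*3) = zeta_5^12. Since zeta_5^5 = 1, this equals zeta_5^2 = exp(2*pi*i*2/5) = exp(4*I*pi/5).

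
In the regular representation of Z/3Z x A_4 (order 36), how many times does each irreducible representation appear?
Each irreducible V_i of dimension d_i appears with multiplicity d_i, i.e. rho_reg = (direct sum over all irreducibles V_i) d_i V_i. The irreducible dimensions for Z/3Z x A_4 are 1, 1, 1, 1, 1, 1, 1, 1, 1, 3, 3, 3: 9 irreducibles of dimension 1, each with multiplicity 1; 3 irreducibles of dimension 3, each with multiplicity 3. Total dimension 9*1*1 + 3*3*3 = 36 = |G|.

Details: General theorem: in the regular representation of a finite group G, each irreducible appears with multiplicity equal to its dimension. Check: dim(rho_reg) = sum d_i^2 = 1 + 1 + 1 + 1 + 1 + 1 + 1 + 1 + 1 + 9 + 9 + 9 = 36 = |G|.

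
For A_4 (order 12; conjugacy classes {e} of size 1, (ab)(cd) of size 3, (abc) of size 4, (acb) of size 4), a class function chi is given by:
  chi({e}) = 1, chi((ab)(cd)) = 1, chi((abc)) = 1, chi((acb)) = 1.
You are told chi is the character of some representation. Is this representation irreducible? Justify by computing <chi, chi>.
Irreducible: <chi, chi> = 1.

Derivation: <chi, chi> = (1/|G|) sum_C |C| * |chi(C)|^2 = (1/12)[1*|1|^2 + 3*|1|^2 + 4*|1|^2 + 4*|1|^2]
  = (1/12)[(1) + (3) + (4) + (4)] = 12/12 = 1.
(Exp terms are combined using exp(i*s)*conj(exp(i*t)) = exp(i*(s-t)), and sums of them are collapsed using the identity that for every m > 1 the m distinct m-th roots of unity sum to 0, e.g. 1 + exp(2*I*pi/3) + exp(-2*I*pi/3) = 0.)
A character is irreducible iff <chi, chi> = 1, so this representation is irreducible.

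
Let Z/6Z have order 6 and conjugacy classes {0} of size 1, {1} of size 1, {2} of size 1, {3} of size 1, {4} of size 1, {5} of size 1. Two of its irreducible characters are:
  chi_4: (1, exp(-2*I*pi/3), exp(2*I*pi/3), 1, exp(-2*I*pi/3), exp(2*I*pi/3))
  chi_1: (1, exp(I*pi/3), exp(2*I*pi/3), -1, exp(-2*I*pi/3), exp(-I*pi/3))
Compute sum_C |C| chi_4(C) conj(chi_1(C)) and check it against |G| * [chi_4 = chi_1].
Sum = 0; so <chi_4, chi_1> = 0 (distinct irreducibles are orthogonal).

Why: Compute term by term over conjugacy classes (|C| * chi_4(C) * conj(chi_1(C))):
  1*(1)*conj(1) + 1*(exp(-2*I*pi/3))*conj(exp(I*pi/3)) + 1*(exp(2*I*pi/3))*conj(exp(2*I*pi/3)) + 1*(1)*conj(-1) + 1*(exp(-2*I*pi/3))*conj(exp(-2*I*pi/3)) + 1*(exp(2*I*pi/3))*conj(exp(-I*pi/3))
  = (1) + (-1) + (1) + (-1) + (1) + (-1)
  = 0.
(Exp terms are combined using exp(i*s)*conj(exp(i*t)) = exp(i*(s-t)), and sums of them are collapsed using the identity that for every m > 1 the m distinct m-th roots of unity sum to 0, e.g. 1 + exp(2*I*pi/3) + exp(-2*I*pi/3) = 0.)
Dividing by |G| = 6 gives 0/6 = 0, matching the row-orthogonality relation <chi_4, chi_1> = [chi_4 = chi_1].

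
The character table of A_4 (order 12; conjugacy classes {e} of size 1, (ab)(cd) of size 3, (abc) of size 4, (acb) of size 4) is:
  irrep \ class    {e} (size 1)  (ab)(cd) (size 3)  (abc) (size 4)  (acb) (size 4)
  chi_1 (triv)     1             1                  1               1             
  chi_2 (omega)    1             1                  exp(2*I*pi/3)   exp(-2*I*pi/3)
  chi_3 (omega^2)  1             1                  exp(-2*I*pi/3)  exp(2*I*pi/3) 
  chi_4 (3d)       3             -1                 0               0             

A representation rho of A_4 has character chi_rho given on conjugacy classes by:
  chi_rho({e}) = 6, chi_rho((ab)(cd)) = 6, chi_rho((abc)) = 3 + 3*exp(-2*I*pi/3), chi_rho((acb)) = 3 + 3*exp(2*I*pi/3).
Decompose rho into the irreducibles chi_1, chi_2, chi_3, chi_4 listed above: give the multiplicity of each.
Multiplicities: chi_1: 3, chi_2: 0, chi_3: 3, chi_4: 0.

Derivation: Use <chi_rho, chi> = (1/|G|) sum_C |C| * chi_rho(C) * conj(chi(C)) with |G| = 12 for each irreducible chi in the table:
  <chi_rho, chi_1> = (1/12)[1*(6)*conj(1) + 3*(6)*conj(1) + 4*(3 + 3*exp(-2*I*pi/3))*conj(1) + 4*(3 + 3*exp(2*I*pi/3))*conj(1)]
      = (1/12)[(6) + (18) + (12 + 12*exp(-2*I*pi/3)) + (12 + 12*exp(2*I*pi/3))] = 36/12 = 3
  <chi_rho, chi_2> = (1/12)[1*(6)*conj(1) + 3*(6)*conj(1) + 4*(3 + 3*exp(-2*I*pi/3))*conj(exp(2*I*pi/3)) + 4*(3 + 3*exp(2*I*pi/3))*conj(exp(-2*I*pi/3))]
      = (1/12)[(6) + (18) + (-12) + (-12)] = 0/12 = 0
  <chi_rho, chi_3> = (1/12)[1*(6)*conj(1) + 3*(6)*conj(1) + 4*(3 + 3*exp(-2*I*pi/3))*conj(exp(-2*I*pi/3)) + 4*(3 + 3*exp(2*I*pi/3))*conj(exp(2*I*pi/3))]
      = (1/12)[(6) + (18) + (12 + 12*exp(2*I*pi/3)) + (12 + 12*exp(-2*I*pi/3))] = 36/12 = 3
  <chi_rho, chi_4> = (1/12)[1*(6)*conj(3) + 3*(6)*conj(-1) + 4*(3 + 3*exp(-2*I*pi/3))*conj(0) + 4*(3 + 3*exp(2*I*pi/3))*conj(0)]
      = (1/12)[(18) + (-18) + (0) + (0)] = 0/12 = 0
(Exp terms are combined using exp(i*s)*conj(exp(i*t)) = exp(i*(s-t)), and sums of them are collapsed using the identity that for every m > 1 the m distinct m-th roots of unity sum to 0, e.g. 1 + exp(2*I*pi/3) + exp(-2*I*pi/3) = 0.)
Dimension check: dim(rho) = sum (mult * dim) = 3*1 + 0*1 + 3*1 + 0*3 = 6 = chi_rho(e) = 6.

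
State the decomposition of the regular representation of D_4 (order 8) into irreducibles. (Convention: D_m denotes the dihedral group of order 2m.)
Each irreducible V_i of dimension d_i appears with multiplicity d_i, i.e. rho_reg = (direct sum over all irreducibles V_i) d_i V_i. The irreducible dimensions for D_4 are 1, 1, 1, 1, 2: 4 irreducibles of dimension 1, each with multiplicity 1; 1 irreducible of dimension 2, with multiplicity 2. Total dimension 4*1*1 + 1*2*2 = 8 = |G|.

Explanation: General theorem: in the regular representation of a finite group G, each irreducible appears with multiplicity equal to its dimension. Check: dim(rho_reg) = sum d_i^2 = 1 + 1 + 1 + 1 + 4 = 8 = |G|.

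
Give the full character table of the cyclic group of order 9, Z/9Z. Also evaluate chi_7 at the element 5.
Character table of Z/9Z (irreps indexed chi_0,...,chi_8 with chi_k(m) = zeta_9^(k*m), zeta_9 = exp(2*pi*i/9)):
  irrep \ class  {0} (size 1)  {1} (size 1)    {2} (size 1)    {3} (size 1)    {4} (size 1)    {5} (size 1)    {6} (size 1)    {7} (size 1)    {8} (size 1)  
  chi_0          1             1               1               1               1               1               1               1               1             
  chi_1          1             exp(2*I*pi/9)   exp(4*I*pi/9)   exp(2*I*pi/3)   exp(8*I*pi/9)   exp(-8*I*pi/9)  exp(-2*I*pi/3)  exp(-4*I*pi/9)  exp(-2*I*pi/9)
  chi_2          1             exp(4*I*pi/9)   exp(8*I*pi/9)   exp(-2*I*pi/3)  exp(-2*I*pi/9)  exp(2*I*pi/9)   exp(2*I*pi/3)   exp(-8*I*pi/9)  exp(-4*I*pi/9)
  chi_3          1             exp(2*I*pi/3)   exp(-2*I*pi/3)  1               exp(2*I*pi/3)   exp(-2*I*pi/3)  1               exp(2*I*pi/3)   exp(-2*I*pi/3)
  chi_4          1             exp(8*I*pi/9)   exp(-2*I*pi/9)  exp(2*I*pi/3)   exp(-4*I*pi/9)  exp(4*I*pi/9)   exp(-2*I*pi/3)  exp(2*I*pi/9)   exp(-8*I*pi/9)
  chi_5          1             exp(-8*I*pi/9)  exp(2*I*pi/9)   exp(-2*I*pi/3)  exp(4*I*pi/9)   exp(-4*I*pi/9)  exp(2*I*pi/3)   exp(-2*I*pi/9)  exp(8*I*pi/9) 
  chi_6          1             exp(-2*I*pi/3)  exp(2*I*pi/3)   1               exp(-2*I*pi/3)  exp(2*I*pi/3)   1               exp(-2*I*pi/3)  exp(2*I*pi/3) 
  chi_7          1             exp(-4*I*pi/9)  exp(-8*I*pi/9)  exp(2*I*pi/3)   exp(2*I*pi/9)   exp(-2*I*pi/9)  exp(-2*I*pi/3)  exp(8*I*pi/9)   exp(4*I*pi/9) 
  chi_8          1             exp(-2*I*pi/9)  exp(-4*I*pi/9)  exp(-2*I*pi/3)  exp(-8*I*pi/9)  exp(8*I*pi/9)   exp(2*I*pi/3)   exp(4*I*pi/9)   exp(2*I*pi/9) 

Spot check: chi_7(5) = zeta_9^(7*5) = zeta_9^35 = exp(-2*I*pi/9).

Working: Z/9Z is abelian, so all 9 irreducible complex representations are 1-dimensional. They are given by chi_k(m) = zeta_9^(k*m) for k = 0,...,8. Row orthogonality: sum_m chi_k(m) conj(chi_l(m)) = 9 * [k = l].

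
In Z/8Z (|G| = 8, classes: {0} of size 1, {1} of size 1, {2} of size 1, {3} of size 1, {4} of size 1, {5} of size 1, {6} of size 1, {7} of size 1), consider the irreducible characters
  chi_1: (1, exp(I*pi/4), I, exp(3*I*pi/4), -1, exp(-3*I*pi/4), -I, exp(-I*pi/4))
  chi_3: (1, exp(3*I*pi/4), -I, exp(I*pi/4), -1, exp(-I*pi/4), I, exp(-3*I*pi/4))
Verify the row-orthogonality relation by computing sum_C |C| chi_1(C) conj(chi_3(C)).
Sum = 0; so <chi_1, chi_3> = 0 (distinct irreducibles are orthogonal).

Reasoning: Compute term by term over conjugacy classes (|C| * chi_1(C) * conj(chi_3(C))):
  1*(1)*conj(1) + 1*(exp(I*pi/4))*conj(exp(3*I*pi/4)) + 1*(I)*conj(-I) + 1*(exp(3*I*pi/4))*conj(exp(I*pi/4)) + 1*(-1)*conj(-1) + 1*(exp(-3*I*pi/4))*conj(exp(-I*pi/4)) + 1*(-I)*conj(I) + 1*(exp(-I*pi/4))*conj(exp(-3*I*pi/4))
  = (1) + (-I) + (-1) + (I) + (1) + (-I) + (-1) + (I)
  = 0.
(Exp terms are combined using exp(i*s)*conj(exp(i*t)) = exp(i*(s-t)), and sums of them are collapsed using the identity that for every m > 1 the m distinct m-th roots of unity sum to 0, e.g. 1 + exp(2*I*pi/3) + exp(-2*I*pi/3) = 0.)
Dividing by |G| = 8 gives 0/8 = 0, matching the row-orthogonality relation <chi_1, chi_3> = [chi_1 = chi_3].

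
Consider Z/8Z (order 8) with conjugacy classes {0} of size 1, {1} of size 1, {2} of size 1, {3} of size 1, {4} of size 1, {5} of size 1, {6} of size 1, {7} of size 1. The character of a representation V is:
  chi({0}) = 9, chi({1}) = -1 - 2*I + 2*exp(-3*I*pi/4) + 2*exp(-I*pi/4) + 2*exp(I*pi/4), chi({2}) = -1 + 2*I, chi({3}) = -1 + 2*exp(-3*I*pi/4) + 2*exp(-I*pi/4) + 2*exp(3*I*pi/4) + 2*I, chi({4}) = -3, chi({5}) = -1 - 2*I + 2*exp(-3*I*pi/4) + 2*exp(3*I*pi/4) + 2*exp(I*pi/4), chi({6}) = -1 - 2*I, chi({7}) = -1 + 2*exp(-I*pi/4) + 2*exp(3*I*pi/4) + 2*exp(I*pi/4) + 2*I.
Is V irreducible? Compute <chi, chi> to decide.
Not irreducible (reducible): <chi, chi> = 17 > 1.

Explanation: <chi, chi> = (1/|G|) sum_C |C| * |chi(C)|^2 = (1/8)[1*|9|^2 + 1*|-1 - 2*I + 2*exp(-3*I*pi/4) + 2*exp(-I*pi/4) + 2*exp(I*pi/4)|^2 + 1*|-1 + 2*I|^2 + 1*|-1 + 2*exp(-3*I*pi/4) + 2*exp(-I*pi/4) + 2*exp(3*I*pi/4) + 2*I|^2 + 1*|-3|^2 + 1*|-1 - 2*I + 2*exp(-3*I*pi/4) + 2*exp(3*I*pi/4) + 2*exp(I*pi/4)|^2 + 1*|-1 - 2*I|^2 + 1*|-1 + 2*exp(-I*pi/4) + 2*exp(3*I*pi/4) + 2*exp(I*pi/4) + 2*I|^2]
  = (1/8)[(81) + (9 - 4*exp(I*pi/4) - 2*exp(3*I*pi/4) - 6*exp(-3*I*pi/4)) + (5) + (9 - 6*exp(I*pi/4) - 2*exp(-I*pi/4) - 4*exp(-3*I*pi/4)) + (9) + (9 - 6*exp(I*pi/4) - 2*exp(-I*pi/4) - 4*exp(-3*I*pi/4)) + (5) + (9 - 4*exp(I*pi/4) - 2*exp(3*I*pi/4) - 6*exp(-3*I*pi/4))] = 136/8 = 17.
(Exp terms are combined using exp(i*s)*conj(exp(i*t)) = exp(i*(s-t)), and sums of them are collapsed using the identity that for every m > 1 the m distinct m-th roots of unity sum to 0, e.g. 1 + exp(2*I*pi/3) + exp(-2*I*pi/3) = 0.)
A character is irreducible iff <chi, chi> = 1, so this representation is reducible.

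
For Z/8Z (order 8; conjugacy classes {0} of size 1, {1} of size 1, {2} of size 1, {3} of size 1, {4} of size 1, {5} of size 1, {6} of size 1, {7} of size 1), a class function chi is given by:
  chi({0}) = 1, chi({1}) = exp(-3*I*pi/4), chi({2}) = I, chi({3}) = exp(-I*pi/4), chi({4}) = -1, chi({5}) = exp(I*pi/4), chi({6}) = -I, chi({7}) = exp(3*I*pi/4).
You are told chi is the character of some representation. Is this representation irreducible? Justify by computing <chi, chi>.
Irreducible: <chi, chi> = 1.

Details: <chi, chi> = (1/|G|) sum_C |C| * |chi(C)|^2 = (1/8)[1*|1|^2 + 1*|exp(-3*I*pi/4)|^2 + 1*|I|^2 + 1*|exp(-I*pi/4)|^2 + 1*|-1|^2 + 1*|exp(I*pi/4)|^2 + 1*|-I|^2 + 1*|exp(3*I*pi/4)|^2]
  = (1/8)[(1) + (1) + (1) + (1) + (1) + (1) + (1) + (1)] = 8/8 = 1.
(Exp terms are combined using exp(i*s)*conj(exp(i*t)) = exp(i*(s-t)), and sums of them are collapsed using the identity that for every m > 1 the m distinct m-th roots of unity sum to 0, e.g. 1 + exp(2*I*pi/3) + exp(-2*I*pi/3) = 0.)
A character is irreducible iff <chi, chi> = 1, so this representation is irreducible.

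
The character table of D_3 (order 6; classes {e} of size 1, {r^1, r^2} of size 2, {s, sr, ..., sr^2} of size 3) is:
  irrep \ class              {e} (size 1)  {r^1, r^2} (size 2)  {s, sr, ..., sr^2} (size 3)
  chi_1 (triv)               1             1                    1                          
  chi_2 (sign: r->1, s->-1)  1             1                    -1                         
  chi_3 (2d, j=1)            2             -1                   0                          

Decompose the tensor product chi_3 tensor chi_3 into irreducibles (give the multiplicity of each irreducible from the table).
chi_3 tensor chi_3 = chi_1 + chi_2 + chi_3 (all other irreducibles have multiplicity 0).

Argument: The character of a tensor product is the pointwise product (chi_3 * chi_3)(C) = chi_3(C) * chi_3(C):
  {e}: (2)*(2), {r^1, r^2}: (-1)*(-1), {s, sr, ..., sr^2}: (0)*(0)
so (chi_3 * chi_3) takes values
  {e} -> 4, {r^1, r^2} -> 1, {s, sr, ..., sr^2} -> 0.
Now take the inner product of this character with each irreducible chi from the table, <chi_3*chi_3, chi> = (1/6) sum_C |C| (chi_3*chi_3)(C) conj(chi(C)):
  <chi_3*chi_3, chi_1> = (1/6)[1*(4)*conj(1) + 2*(1)*conj(1) + 3*(0)*conj(1)]
      = (1/6)[(4) + (2) + (0)] = 6/6 = 1
  <chi_3*chi_3, chi_2> = (1/6)[1*(4)*conj(1) + 2*(1)*conj(1) + 3*(0)*conj(-1)]
      = (1/6)[(4) + (2) + (0)] = 6/6 = 1
  <chi_3*chi_3, chi_3> = (1/6)[1*(4)*conj(2) + 2*(1)*conj(-1) + 3*(0)*conj(0)]
      = (1/6)[(8) + (-2) + (0)] = 6/6 = 1
Hence the multiplicities are chi_1: 1, chi_2: 1, chi_3: 1. Dimension check: dim(chi_3)*dim(chi_3) = 2*2 = 4 and sum (mult * dim) = 1*1 + 1*1 + 1*2 = 4.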